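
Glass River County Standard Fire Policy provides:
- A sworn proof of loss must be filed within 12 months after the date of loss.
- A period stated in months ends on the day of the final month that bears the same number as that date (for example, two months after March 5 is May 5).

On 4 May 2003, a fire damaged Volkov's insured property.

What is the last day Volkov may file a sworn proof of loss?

12 months after 4 May 2003 is May 4, 2004.

May 4, 2004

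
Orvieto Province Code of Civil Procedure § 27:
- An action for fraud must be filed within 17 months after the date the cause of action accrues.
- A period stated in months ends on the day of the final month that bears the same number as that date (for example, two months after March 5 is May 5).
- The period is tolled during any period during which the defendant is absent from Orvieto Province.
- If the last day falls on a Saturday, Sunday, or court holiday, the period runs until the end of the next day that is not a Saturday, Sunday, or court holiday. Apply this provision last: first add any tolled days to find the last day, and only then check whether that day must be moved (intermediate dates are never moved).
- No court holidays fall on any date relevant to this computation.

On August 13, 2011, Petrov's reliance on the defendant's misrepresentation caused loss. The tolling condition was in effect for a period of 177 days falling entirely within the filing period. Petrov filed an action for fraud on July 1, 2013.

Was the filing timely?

Yes

17 months after August 13, 2011 is January 13, 2013.
Tolling adds 177 days: January 13, 2013 + 177 days = July 9, 2013.
July 9, 2013 is a Tuesday and not a court holiday, so no extension applies.
The deadline is July 9, 2013; the filing on July 1, 2013 is on or before that date.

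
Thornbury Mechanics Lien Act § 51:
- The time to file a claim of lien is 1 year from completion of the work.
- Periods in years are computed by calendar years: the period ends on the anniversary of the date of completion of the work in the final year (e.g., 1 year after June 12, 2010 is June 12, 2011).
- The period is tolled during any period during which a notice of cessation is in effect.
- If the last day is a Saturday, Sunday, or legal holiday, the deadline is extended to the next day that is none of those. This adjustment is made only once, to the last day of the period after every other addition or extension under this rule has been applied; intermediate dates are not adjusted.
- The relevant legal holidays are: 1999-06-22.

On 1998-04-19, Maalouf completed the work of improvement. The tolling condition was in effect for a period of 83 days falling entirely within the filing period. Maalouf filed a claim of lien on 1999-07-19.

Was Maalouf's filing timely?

No

1 year after 1998-04-19 is April 19, 1999.
Tolling adds 83 days: April 19, 1999 + 83 days = July 11, 1999.
July 11, 1999 is Sunday. The next qualifying day is July 12, 1999.
The deadline is July 12, 1999; the filing on July 19, 1999 is after that date.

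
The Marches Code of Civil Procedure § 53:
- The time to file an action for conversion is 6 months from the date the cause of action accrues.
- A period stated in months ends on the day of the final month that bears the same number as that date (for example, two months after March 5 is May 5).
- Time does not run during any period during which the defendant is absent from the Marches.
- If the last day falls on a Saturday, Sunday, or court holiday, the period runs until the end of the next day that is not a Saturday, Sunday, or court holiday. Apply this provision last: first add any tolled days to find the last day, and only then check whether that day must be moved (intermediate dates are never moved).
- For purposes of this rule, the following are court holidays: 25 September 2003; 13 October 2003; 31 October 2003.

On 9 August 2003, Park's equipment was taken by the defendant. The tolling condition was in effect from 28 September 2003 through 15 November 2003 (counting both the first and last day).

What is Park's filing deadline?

March 29, 2004

6 months after 9 August 2003 is February 9, 2004.
From September 28, 2003 through November 15, 2003 inclusive is 49 days; tolling adds 49 days: February 9, 2004 + 49 days = March 29, 2004.
March 29, 2004 is a Monday and not a court holiday, so no extension applies.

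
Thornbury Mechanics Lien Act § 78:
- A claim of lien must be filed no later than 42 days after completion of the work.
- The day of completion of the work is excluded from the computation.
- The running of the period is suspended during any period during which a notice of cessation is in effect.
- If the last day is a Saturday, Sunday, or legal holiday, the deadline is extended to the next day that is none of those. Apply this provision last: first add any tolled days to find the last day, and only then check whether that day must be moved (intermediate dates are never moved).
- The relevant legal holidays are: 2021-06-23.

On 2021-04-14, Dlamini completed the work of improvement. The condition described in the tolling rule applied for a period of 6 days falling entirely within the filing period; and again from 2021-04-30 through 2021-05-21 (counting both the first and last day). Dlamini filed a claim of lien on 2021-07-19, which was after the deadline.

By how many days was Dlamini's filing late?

42 days after 2021-04-14 is May 26, 2021.
Tolling adds 6 days: May 26, 2021 + 6 days = June 1, 2021.
From April 30, 2021 through May 21, 2021 inclusive is 22 days; tolling adds 22 days: June 1, 2021 + 22 days = June 23, 2021.
June 23, 2021 is a listed holiday. The next qualifying day is June 24, 2021.
The deadline is June 24, 2021; from June 24, 2021 to July 19, 2021 is 25 days.

25 days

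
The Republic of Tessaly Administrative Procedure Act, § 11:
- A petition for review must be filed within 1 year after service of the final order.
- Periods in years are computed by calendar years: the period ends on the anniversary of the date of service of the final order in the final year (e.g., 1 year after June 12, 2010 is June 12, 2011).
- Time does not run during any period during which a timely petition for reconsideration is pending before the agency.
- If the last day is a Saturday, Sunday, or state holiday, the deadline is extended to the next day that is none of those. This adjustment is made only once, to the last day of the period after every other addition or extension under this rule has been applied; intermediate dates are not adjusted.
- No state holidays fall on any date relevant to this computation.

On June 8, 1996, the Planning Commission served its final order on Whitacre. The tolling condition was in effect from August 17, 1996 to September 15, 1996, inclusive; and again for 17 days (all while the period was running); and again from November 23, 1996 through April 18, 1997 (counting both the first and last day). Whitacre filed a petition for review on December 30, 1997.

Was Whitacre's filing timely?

No

1 year after June 8, 1996 is June 8, 1997.
From August 17, 1996 through September 15, 1996 inclusive is 30 days; tolling adds 30 days: June 8, 1997 + 30 days = July 8, 1997.
Tolling adds 17 days: July 8, 1997 + 17 days = July 25, 1997.
From November 23, 1996 through April 18, 1997 inclusive is 147 days; tolling adds 147 days: July 25, 1997 + 147 days = December 19, 1997.
December 19, 1997 is a Friday and not a state holiday, so no extension applies.
The deadline is December 19, 1997; the filing on December 30, 1997 is after that date.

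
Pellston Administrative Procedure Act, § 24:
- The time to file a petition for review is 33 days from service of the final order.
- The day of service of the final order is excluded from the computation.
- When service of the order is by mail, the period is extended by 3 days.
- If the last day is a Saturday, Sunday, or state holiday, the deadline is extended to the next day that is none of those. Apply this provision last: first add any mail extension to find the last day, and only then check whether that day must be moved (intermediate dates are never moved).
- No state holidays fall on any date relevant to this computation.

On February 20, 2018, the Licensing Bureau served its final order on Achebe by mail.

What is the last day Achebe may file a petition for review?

33 days after February 20, 2018 is March 25, 2018.
Service was by mail, adding 3 days: March 25, 2018 + 3 days = March 28, 2018.
March 28, 2018 is a Wednesday and not a state holiday, so no extension applies.

March 28, 2018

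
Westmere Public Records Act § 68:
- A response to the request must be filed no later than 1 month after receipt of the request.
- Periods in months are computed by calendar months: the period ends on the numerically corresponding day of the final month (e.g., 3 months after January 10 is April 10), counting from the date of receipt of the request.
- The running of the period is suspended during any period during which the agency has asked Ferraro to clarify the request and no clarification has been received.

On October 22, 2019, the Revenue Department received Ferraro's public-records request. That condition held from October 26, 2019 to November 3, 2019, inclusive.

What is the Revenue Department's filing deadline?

1 month after October 22, 2019 is November 22, 2019.
From October 26, 2019 through November 3, 2019 inclusive is 9 days; tolling adds 9 days: November 22, 2019 + 9 days = December 1, 2019.

December 1, 2019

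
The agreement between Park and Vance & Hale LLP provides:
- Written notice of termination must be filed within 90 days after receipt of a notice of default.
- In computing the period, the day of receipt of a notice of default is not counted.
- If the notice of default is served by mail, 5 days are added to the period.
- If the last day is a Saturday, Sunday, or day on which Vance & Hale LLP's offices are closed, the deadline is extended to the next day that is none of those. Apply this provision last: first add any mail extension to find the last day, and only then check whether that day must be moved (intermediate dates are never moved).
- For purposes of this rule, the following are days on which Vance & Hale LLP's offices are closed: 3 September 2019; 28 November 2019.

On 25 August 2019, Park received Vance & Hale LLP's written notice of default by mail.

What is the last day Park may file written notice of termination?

90 days after 25 August 2019 is November 23, 2019.
Service was by mail, adding 5 days: November 23, 2019 + 5 days = November 28, 2019.
November 28, 2019 is a listed holiday. The next qualifying day is November 29, 2019.

November 29, 2019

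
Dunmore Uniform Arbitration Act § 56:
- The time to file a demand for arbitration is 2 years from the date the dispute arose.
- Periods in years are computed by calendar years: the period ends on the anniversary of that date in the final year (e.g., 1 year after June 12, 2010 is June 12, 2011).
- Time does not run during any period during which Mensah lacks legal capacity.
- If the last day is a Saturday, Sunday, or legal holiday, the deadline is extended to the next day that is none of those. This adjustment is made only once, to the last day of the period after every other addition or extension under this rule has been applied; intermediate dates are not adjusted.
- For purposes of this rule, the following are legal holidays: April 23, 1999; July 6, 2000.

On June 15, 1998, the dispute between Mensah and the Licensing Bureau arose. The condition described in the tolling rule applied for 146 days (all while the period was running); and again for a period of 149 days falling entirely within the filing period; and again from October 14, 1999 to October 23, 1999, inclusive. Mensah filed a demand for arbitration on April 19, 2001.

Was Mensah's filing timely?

2 years after June 15, 1998 is June 15, 2000.
Tolling adds 146 days: June 15, 2000 + 146 days = November 8, 2000.
Tolling adds 149 days: November 8, 2000 + 149 days = April 6, 2001.
From October 14, 1999 through October 23, 1999 inclusive is 10 days; tolling adds 10 days: April 6, 2001 + 10 days = April 16, 2001.
April 16, 2001 is a Monday and not a legal holiday, so no extension applies.
The deadline is April 16, 2001; the filing on April 19, 2001 is after that date.

No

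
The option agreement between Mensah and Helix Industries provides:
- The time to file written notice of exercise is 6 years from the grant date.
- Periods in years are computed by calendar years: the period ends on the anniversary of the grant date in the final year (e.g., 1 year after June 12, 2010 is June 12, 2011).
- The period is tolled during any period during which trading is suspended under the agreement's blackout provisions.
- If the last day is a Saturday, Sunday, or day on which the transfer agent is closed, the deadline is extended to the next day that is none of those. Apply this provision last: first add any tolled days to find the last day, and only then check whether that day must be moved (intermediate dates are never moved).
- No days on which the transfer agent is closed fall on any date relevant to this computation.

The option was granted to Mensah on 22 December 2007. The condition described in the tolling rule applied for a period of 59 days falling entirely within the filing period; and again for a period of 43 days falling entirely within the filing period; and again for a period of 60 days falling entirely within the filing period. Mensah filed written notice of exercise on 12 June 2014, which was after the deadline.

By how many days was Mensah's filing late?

6 years after 22 December 2007 is December 22, 2013.
Tolling adds 59 days: December 22, 2013 + 59 days = February 19, 2014.
Tolling adds 43 days: February 19, 2014 + 43 days = April 3, 2014.
Tolling adds 60 days: April 3, 2014 + 60 days = June 2, 2014.
June 2, 2014 is a Monday and not a day on which the transfer agent is closed, so no extension applies.
The deadline is June 2, 2014; from June 2, 2014 to June 12, 2014 is 10 days.

10 days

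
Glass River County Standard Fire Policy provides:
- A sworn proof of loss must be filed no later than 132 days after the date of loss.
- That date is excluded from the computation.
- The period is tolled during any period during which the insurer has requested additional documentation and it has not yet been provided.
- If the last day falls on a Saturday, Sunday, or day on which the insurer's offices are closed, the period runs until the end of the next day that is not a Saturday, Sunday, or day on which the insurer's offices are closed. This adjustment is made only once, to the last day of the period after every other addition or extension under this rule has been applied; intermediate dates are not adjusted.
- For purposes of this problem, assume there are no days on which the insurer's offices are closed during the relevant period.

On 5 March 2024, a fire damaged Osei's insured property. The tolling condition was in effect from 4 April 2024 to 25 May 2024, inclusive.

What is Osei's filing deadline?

September 5, 2024

132 days after 5 March 2024 is July 15, 2024.
From April 4, 2024 through May 25, 2024 inclusive is 52 days; tolling adds 52 days: July 15, 2024 + 52 days = September 5, 2024.
September 5, 2024 is a Thursday and not a day on which the insurer's offices are closed, so no extension applies.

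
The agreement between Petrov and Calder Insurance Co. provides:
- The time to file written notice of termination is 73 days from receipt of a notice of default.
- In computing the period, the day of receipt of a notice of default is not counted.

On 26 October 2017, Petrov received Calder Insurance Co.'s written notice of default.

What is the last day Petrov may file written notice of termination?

January 7, 2018

73 days after 26 October 2017 is January 7, 2018.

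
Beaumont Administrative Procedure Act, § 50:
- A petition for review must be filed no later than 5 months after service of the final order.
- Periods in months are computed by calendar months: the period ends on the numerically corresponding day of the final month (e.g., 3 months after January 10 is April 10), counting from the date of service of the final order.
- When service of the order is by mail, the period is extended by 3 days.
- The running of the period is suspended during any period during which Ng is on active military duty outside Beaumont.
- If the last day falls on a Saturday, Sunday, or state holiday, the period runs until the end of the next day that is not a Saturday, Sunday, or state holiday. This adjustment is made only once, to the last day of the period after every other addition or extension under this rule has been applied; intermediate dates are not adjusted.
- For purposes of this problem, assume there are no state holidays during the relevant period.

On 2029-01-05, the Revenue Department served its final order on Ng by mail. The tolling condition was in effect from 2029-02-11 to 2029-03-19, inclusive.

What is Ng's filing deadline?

5 months after 2029-01-05 is June 5, 2029.
Service was by mail, adding 3 days: June 5, 2029 + 3 days = June 8, 2029.
From February 11, 2029 through March 19, 2029 inclusive is 37 days; tolling adds 37 days: June 8, 2029 + 37 days = July 15, 2029.
July 15, 2029 is Sunday. The next qualifying day is July 16, 2029.

July 16, 2029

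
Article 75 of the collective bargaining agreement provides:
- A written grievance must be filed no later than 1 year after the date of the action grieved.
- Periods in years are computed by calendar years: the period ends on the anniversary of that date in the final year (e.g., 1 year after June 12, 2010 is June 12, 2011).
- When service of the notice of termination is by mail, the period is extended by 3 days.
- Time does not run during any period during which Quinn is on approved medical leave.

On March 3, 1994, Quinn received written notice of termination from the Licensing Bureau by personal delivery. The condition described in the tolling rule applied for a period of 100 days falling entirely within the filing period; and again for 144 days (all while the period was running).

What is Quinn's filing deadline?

November 2, 1995

1 year after March 3, 1994 is March 3, 1995.
Service was not by mail, so no mail extension applies.
Tolling adds 100 days: March 3, 1995 + 100 days = June 11, 1995.
Tolling adds 144 days: June 11, 1995 + 144 days = November 2, 1995.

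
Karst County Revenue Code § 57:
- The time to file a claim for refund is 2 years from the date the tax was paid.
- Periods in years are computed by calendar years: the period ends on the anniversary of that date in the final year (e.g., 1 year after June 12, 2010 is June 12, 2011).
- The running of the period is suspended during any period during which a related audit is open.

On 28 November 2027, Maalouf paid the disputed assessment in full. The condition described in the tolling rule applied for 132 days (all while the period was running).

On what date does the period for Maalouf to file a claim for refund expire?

2 years after 28 November 2027 is November 28, 2029.
Tolling adds 132 days: November 28, 2029 + 132 days = April 9, 2030.

April 9, 2030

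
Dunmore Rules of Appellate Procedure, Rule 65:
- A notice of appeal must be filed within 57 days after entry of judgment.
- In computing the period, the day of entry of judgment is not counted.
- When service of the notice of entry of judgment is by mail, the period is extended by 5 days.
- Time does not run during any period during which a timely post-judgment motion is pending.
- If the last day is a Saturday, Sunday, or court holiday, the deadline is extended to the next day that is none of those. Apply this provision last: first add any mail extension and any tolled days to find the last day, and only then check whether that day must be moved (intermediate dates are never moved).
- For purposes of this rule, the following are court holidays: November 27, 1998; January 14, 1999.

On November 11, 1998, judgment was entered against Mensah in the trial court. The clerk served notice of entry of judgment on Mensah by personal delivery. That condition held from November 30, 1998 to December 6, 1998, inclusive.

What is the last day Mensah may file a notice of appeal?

57 days after November 11, 1998 is January 7, 1999.
Service was not by mail, so no mail extension applies.
From November 30, 1998 through December 6, 1998 inclusive is 7 days; tolling adds 7 days: January 7, 1999 + 7 days = January 14, 1999.
January 14, 1999 is a listed holiday. The next qualifying day is January 15, 1999.

January 15, 1999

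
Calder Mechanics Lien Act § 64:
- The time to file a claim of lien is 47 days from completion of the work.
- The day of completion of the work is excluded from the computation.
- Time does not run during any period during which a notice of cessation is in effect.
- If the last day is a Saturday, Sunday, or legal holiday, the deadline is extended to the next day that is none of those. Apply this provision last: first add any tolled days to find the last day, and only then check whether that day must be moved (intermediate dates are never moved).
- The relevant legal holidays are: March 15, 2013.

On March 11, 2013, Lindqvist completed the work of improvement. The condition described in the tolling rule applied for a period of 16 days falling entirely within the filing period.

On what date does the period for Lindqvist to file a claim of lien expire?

47 days after March 11, 2013 is April 27, 2013.
Tolling adds 16 days: April 27, 2013 + 16 days = May 13, 2013.
May 13, 2013 is a Monday and not a legal holiday, so no extension applies.

May 13, 2013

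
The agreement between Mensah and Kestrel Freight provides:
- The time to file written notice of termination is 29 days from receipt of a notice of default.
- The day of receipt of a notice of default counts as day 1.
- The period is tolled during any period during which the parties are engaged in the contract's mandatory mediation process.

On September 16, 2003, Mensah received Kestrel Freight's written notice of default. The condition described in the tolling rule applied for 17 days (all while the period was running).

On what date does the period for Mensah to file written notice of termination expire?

October 31, 2003

Counting September 16, 2003 as day 1, day 29 is October 14, 2003.
Tolling adds 17 days: October 14, 2003 + 17 days = October 31, 2003.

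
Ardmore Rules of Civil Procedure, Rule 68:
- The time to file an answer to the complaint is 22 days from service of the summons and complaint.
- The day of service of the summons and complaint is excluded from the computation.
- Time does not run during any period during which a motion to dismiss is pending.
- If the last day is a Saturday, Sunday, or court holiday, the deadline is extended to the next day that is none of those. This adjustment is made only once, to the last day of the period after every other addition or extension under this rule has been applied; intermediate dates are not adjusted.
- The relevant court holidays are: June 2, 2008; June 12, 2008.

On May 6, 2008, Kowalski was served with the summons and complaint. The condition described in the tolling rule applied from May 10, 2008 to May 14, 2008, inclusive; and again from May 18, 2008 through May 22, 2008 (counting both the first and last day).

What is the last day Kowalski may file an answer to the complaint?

22 days after May 6, 2008 is May 28, 2008.
From May 10, 2008 through May 14, 2008 inclusive is 5 days; tolling adds 5 days: May 28, 2008 + 5 days = June 2, 2008.
From May 18, 2008 through May 22, 2008 inclusive is 5 days; tolling adds 5 days: June 2, 2008 + 5 days = June 7, 2008.
June 7, 2008 is Saturday; June 8, 2008 is Sunday. The next qualifying day is June 9, 2008.

June 9, 2008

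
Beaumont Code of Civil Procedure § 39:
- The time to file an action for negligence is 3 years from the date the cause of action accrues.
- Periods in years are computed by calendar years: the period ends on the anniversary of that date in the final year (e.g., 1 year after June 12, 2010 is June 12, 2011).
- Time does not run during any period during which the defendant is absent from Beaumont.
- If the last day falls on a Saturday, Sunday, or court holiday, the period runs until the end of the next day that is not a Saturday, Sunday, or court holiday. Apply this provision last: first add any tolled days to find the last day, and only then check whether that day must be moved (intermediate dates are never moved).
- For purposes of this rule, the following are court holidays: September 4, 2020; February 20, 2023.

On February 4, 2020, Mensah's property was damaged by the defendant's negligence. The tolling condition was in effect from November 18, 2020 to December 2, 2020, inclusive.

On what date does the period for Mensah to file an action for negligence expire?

February 21, 2023

3 years after February 4, 2020 is February 4, 2023.
From November 18, 2020 through December 2, 2020 inclusive is 15 days; tolling adds 15 days: February 4, 2023 + 15 days = February 19, 2023.
February 19, 2023 is Sunday; February 20, 2023 is a listed holiday. The next qualifying day is February 21, 2023.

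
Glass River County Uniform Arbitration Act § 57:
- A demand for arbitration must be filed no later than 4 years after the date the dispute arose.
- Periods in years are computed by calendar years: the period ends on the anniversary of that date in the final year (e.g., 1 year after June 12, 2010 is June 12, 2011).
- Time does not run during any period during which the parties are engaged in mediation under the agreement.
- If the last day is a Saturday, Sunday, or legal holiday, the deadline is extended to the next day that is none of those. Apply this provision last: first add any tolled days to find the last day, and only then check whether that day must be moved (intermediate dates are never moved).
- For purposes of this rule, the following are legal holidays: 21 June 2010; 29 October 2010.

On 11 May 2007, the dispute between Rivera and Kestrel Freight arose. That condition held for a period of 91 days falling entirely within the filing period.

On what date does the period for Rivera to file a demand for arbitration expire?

4 years after 11 May 2007 is May 11, 2011.
Tolling adds 91 days: May 11, 2011 + 91 days = August 10, 2011.
August 10, 2011 is a Wednesday and not a legal holiday, so no extension applies.

August 10, 2011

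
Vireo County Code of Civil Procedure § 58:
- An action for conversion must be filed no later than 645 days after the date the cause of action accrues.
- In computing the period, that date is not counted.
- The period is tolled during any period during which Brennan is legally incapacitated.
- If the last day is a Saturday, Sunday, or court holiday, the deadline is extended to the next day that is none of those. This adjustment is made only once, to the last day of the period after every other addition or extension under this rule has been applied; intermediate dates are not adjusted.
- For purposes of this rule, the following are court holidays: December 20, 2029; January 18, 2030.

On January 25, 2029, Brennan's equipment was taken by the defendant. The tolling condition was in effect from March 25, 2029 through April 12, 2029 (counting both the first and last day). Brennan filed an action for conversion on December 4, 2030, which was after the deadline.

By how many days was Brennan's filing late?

645 days after January 25, 2029 is November 1, 2030.
From March 25, 2029 through April 12, 2029 inclusive is 19 days; tolling adds 19 days: November 1, 2030 + 19 days = November 20, 2030.
November 20, 2030 is a Wednesday and not a court holiday, so no extension applies.
The deadline is November 20, 2030; from November 20, 2030 to December 4, 2030 is 14 days.

14 days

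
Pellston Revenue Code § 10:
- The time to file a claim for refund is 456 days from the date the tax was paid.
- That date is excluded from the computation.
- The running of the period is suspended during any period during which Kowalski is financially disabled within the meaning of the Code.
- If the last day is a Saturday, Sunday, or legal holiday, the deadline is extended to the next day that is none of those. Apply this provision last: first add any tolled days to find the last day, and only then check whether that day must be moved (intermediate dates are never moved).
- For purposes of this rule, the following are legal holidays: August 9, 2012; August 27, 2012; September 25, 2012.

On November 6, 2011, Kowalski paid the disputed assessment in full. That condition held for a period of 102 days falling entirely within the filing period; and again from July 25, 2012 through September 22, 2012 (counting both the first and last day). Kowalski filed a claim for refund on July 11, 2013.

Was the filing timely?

456 days after November 6, 2011 is February 4, 2013.
Tolling adds 102 days: February 4, 2013 + 102 days = May 17, 2013.
From July 25, 2012 through September 22, 2012 inclusive is 60 days; tolling adds 60 days: May 17, 2013 + 60 days = July 16, 2013.
July 16, 2013 is a Tuesday and not a legal holiday, so no extension applies.
The deadline is July 16, 2013; the filing on July 11, 2013 is on or before that date.

Yes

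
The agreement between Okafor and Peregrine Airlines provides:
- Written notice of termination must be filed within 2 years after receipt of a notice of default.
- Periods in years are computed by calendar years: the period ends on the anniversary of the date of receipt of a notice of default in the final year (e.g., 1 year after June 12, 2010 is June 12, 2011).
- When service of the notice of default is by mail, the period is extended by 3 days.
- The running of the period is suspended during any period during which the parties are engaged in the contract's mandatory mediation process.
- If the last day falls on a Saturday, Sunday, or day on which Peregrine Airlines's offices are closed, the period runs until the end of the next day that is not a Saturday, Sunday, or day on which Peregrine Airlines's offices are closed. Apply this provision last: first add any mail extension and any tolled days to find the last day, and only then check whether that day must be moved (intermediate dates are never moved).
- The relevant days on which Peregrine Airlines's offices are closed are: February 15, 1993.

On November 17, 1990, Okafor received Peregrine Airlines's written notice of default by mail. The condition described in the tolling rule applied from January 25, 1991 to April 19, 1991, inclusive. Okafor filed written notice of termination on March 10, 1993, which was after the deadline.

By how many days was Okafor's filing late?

22 days

2 years after November 17, 1990 is November 17, 1992.
Service was by mail, adding 3 days: November 17, 1992 + 3 days = November 20, 1992.
From January 25, 1991 through April 19, 1991 inclusive is 85 days; tolling adds 85 days: November 20, 1992 + 85 days = February 13, 1993.
February 13, 1993 is Saturday; February 14, 1993 is Sunday; February 15, 1993 is a listed holiday. The next qualifying day is February 16, 1993.
The deadline is February 16, 1993; from February 16, 1993 to March 10, 1993 is 22 days.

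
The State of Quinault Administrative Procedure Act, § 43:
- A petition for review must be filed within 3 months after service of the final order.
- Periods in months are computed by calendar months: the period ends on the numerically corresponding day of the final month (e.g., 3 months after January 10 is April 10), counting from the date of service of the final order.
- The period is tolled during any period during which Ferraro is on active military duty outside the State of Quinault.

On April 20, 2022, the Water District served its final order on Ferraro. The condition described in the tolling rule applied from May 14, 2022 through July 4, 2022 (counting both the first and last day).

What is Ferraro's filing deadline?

3 months after April 20, 2022 is July 20, 2022.
From May 14, 2022 through July 4, 2022 inclusive is 52 days; tolling adds 52 days: July 20, 2022 + 52 days = September 10, 2022.

September 10, 2022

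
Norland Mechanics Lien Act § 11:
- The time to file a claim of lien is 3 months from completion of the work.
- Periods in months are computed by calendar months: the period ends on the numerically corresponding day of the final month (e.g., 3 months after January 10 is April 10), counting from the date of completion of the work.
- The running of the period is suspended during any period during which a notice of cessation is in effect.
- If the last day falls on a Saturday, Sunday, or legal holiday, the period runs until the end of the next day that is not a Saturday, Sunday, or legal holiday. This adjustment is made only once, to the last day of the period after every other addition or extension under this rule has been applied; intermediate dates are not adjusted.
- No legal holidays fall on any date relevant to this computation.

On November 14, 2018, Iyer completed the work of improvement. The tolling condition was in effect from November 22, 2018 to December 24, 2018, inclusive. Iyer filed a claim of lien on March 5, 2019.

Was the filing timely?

Yes

3 months after November 14, 2018 is February 14, 2019.
From November 22, 2018 through December 24, 2018 inclusive is 33 days; tolling adds 33 days: February 14, 2019 + 33 days = March 19, 2019.
March 19, 2019 is a Tuesday and not a legal holiday, so no extension applies.
The deadline is March 19, 2019; the filing on March 5, 2019 is on or before that date.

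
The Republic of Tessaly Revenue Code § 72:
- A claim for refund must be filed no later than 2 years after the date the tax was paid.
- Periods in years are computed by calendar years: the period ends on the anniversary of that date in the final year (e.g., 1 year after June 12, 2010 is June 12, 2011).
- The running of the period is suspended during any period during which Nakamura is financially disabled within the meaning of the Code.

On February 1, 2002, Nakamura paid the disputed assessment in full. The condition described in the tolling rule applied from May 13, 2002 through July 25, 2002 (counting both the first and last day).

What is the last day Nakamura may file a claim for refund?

April 15, 2004

2 years after February 1, 2002 is February 1, 2004.
From May 13, 2002 through July 25, 2002 inclusive is 74 days; tolling adds 74 days: February 1, 2004 + 74 days = April 15, 2004.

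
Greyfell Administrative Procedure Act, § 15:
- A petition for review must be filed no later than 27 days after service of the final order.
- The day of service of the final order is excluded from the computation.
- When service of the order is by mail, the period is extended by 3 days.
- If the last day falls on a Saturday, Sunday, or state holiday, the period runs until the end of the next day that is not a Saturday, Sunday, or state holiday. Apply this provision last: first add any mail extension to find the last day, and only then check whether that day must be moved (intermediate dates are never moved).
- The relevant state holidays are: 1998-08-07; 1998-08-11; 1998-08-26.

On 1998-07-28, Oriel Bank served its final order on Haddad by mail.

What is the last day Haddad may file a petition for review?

August 27, 1998

27 days after 1998-07-28 is August 24, 1998.
Service was by mail, adding 3 days: August 24, 1998 + 3 days = August 27, 1998.
August 27, 1998 is a Thursday and not a state holiday, so no extension applies.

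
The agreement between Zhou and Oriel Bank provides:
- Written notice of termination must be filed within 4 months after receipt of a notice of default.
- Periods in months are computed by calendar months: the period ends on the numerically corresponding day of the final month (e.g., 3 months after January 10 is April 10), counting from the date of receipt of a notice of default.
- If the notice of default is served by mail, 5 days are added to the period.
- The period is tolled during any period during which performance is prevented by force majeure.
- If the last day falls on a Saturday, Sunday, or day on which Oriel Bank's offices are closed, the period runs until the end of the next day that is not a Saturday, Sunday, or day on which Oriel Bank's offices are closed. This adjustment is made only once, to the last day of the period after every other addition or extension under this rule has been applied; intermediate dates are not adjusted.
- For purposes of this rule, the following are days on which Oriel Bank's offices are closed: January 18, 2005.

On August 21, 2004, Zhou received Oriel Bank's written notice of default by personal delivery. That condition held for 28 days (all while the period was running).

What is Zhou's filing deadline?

4 months after August 21, 2004 is December 21, 2004.
Service was not by mail, so no mail extension applies.
Tolling adds 28 days: December 21, 2004 + 28 days = January 18, 2005.
January 18, 2005 is a listed holiday. The next qualifying day is January 19, 2005.

January 19, 2005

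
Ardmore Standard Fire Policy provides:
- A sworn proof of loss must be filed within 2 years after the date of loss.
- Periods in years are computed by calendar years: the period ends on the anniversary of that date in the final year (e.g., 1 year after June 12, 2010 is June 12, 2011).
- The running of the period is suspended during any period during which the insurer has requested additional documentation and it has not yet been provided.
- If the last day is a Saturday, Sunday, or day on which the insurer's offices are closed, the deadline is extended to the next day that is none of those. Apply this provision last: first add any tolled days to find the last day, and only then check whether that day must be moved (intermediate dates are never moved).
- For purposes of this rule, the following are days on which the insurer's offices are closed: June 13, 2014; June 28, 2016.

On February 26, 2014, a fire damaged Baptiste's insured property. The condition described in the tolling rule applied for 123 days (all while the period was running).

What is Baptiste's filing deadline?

June 29, 2016

2 years after February 26, 2014 is February 26, 2016.
Tolling adds 123 days: February 26, 2016 + 123 days = June 28, 2016.
June 28, 2016 is a listed holiday. The next qualifying day is June 29, 2016.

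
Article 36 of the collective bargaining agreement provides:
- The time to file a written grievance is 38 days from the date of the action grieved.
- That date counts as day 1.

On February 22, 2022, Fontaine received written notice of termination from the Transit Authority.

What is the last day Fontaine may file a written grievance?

Counting February 22, 2022 as day 1, day 38 is March 31, 2022.

March 31, 2022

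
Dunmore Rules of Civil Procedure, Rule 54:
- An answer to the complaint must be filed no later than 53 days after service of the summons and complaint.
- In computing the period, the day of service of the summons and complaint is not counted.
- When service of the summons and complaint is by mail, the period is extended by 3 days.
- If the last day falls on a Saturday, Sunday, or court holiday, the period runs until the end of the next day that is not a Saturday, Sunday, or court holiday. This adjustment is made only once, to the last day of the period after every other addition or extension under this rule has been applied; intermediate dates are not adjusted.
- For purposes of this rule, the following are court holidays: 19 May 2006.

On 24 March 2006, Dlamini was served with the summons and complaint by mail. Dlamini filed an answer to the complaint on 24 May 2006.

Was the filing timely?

No

53 days after 24 March 2006 is May 16, 2006.
Service was by mail, adding 3 days: May 16, 2006 + 3 days = May 19, 2006.
May 19, 2006 is a listed holiday; May 20, 2006 is Saturday; May 21, 2006 is Sunday. The next qualifying day is May 22, 2006.
The deadline is May 22, 2006; the filing on May 24, 2006 is after that date.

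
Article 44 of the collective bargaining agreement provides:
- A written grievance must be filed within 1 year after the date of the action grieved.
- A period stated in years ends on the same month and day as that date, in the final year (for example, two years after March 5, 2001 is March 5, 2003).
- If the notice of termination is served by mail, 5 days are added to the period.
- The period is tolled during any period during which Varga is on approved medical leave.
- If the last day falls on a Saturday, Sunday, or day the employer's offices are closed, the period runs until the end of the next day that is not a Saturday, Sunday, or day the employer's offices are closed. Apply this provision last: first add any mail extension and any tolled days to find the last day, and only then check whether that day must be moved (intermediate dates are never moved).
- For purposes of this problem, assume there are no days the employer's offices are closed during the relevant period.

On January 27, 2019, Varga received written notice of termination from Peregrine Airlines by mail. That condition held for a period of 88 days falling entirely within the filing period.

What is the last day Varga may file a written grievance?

April 29, 2020

1 year after January 27, 2019 is January 27, 2020.
Service was by mail, adding 5 days: January 27, 2020 + 5 days = February 1, 2020.
Tolling adds 88 days: February 1, 2020 + 88 days = April 29, 2020.
April 29, 2020 is a Wednesday and not a day the employer's offices are closed, so no extension applies.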